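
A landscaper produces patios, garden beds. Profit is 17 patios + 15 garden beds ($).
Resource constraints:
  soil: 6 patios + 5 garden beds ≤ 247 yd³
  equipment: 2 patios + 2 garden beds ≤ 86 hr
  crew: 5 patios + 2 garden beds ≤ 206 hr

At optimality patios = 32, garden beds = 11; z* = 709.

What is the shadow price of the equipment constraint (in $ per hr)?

Check each constraint at x*: soil 247/247 (tight); equipment 86/86 (tight); crew 182/206 (slack 24).
Slack constraints have shadow price 0 (complementary slackness).
The binding rows give the dual system: 6·y_soil + 2·y_equipment = 17 and 5·y_soil + 2·y_equipment = 15.
This yields shadow prices y_soil = 2, y_equipment = 2.5.
Shadow price of equipment = 2.5.

2.5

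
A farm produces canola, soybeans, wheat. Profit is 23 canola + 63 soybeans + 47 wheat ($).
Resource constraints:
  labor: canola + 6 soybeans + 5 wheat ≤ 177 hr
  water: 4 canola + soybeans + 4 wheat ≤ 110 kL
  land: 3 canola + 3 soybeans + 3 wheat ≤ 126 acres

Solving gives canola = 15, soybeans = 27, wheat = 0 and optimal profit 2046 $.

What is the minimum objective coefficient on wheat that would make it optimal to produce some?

Check each constraint at x*: labor 177/177 (tight); water 87/110 (slack 23); land 126/126 (tight).
Slack constraints have shadow price 0 (complementary slackness).
The binding rows give the dual system: 1·y_labor + 3·y_land = 23 and 6·y_labor + 3·y_land = 63.
→ y_labor = 8 and y_land = 5.
wheat enters the basis when its profit ≥ yᵀa₃ = 8·5 + 5·3 = 55.

55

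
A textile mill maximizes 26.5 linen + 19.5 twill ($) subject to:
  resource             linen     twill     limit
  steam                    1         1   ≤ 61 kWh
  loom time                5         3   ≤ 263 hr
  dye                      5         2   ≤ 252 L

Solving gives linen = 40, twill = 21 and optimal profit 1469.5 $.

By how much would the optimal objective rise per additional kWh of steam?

9

At the optimum: steam uses 61 of 61 (binding); loom time uses 263 of 263 (binding); dye uses 242 of 252 (slack = 10).
Since dye is not tight, its dual is 0.
From A_Bᵀ y = c: 1·y_steam + 5·y_loom time = 26.5; 1·y_steam + 3·y_loom time = 19.5.
Solving: y_steam = 9, y_loom time = 3.5.
Shadow price of steam = 9.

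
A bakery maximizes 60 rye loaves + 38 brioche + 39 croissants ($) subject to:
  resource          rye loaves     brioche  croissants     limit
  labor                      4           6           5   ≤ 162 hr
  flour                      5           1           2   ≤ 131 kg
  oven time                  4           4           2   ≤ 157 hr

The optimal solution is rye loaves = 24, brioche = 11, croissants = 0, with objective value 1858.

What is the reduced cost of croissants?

Check each constraint at x*: labor 162/162 (tight); flour 131/131 (tight); oven time 140/157 (slack 17).
By complementary slackness, y = 0 for the non-binding constraint.
The binding rows give the dual system: 4·y_labor + 5·y_flour = 60 and 6·y_labor + 1·y_flour = 38.
This yields shadow prices y_labor = 5, y_flour = 8.
Reduced cost of croissants: c₃ − yᵀa₃ = 39 − (5·5 + 8·2) = 39 − 41 = -2.

-2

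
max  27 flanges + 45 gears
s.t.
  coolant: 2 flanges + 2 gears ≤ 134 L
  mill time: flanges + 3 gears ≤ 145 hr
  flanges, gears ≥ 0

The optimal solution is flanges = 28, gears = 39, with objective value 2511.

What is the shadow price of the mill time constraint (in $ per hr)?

9

Check each constraint at x*: coolant 134/134 (tight); mill time 145/145 (tight).
Dual feasibility on the basic columns requires 2·y_coolant + 1·y_mill time = 27, 2·y_coolant + 3·y_mill time = 45.
This yields shadow prices y_coolant = 9, y_mill time = 9.
Shadow price of mill time = 9.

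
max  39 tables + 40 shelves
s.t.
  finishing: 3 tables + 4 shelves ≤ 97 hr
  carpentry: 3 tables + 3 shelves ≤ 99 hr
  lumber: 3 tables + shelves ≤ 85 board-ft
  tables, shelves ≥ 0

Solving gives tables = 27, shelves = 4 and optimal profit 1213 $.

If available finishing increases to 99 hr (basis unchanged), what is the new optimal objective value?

1231

At the optimum: finishing uses 97 of 97 (binding); carpentry uses 93 of 99 (slack = 6); lumber uses 85 of 85 (binding).
Since carpentry is not tight, its dual is 0.
From A_Bᵀ y = c: 3·y_finishing + 3·y_lumber = 39; 4·y_finishing + 1·y_lumber = 40.
→ y_finishing = 9 and y_lumber = 4.
Δz = y_finishing·Δb = 9 × (2) = 18, so new z* = 1213 + 18 = 1231.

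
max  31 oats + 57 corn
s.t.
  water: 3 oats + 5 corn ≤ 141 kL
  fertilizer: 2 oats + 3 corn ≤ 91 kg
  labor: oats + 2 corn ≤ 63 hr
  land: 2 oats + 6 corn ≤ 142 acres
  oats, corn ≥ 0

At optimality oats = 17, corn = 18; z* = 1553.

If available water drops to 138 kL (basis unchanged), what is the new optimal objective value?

At the optimum: water uses 141 of 141 (binding); fertilizer uses 88 of 91 (slack = 3); labor uses 53 of 63 (slack = 10); land uses 142 of 142 (binding).
By complementary slackness, y = 0 for the non-binding constraints.
The binding rows give the dual system: 3·y_water + 2·y_land = 31 and 5·y_water + 6·y_land = 57.
This yields shadow prices y_water = 9, y_land = 2.
Δz = y_water·Δb = 9 × (-3) = -27, so new z* = 1553 − 27 = 1526.

1526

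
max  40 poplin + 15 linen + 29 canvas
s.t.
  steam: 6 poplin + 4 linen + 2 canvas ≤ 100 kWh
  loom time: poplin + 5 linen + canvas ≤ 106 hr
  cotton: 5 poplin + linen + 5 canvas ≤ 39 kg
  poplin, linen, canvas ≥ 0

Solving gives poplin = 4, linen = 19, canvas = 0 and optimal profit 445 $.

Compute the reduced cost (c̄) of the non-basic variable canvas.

At the optimum: steam uses 100 of 100 (binding); loom time uses 99 of 106 (slack = 7); cotton uses 39 of 39 (binding).
Since loom time is not tight, its dual is 0.
The binding rows give the dual system: 6·y_steam + 5·y_cotton = 40 and 4·y_steam + 1·y_cotton = 15.
→ y_steam = 2.5 and y_cotton = 5.
Reduced cost of canvas: c₃ − yᵀa₃ = 29 − (2.5·2 + 5·5) = 29 − 30 = -1.

-1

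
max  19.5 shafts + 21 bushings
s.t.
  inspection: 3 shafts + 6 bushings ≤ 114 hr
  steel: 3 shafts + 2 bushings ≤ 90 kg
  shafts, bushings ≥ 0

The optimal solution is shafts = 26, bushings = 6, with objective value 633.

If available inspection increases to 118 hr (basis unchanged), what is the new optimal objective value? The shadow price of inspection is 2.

641

Δb = 4, so new z* = 633 + (2)·(4) = 633 + 8 = 641.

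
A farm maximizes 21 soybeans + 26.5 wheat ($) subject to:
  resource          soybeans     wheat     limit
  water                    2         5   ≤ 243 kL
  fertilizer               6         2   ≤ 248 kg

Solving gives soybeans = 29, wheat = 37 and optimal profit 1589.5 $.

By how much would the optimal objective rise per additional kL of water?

Check each constraint at x*: water 243/243 (tight); fertilizer 248/248 (tight).
Dual feasibility on the basic columns requires 2·y_water + 6·y_fertilizer = 21, 5·y_water + 2·y_fertilizer = 26.5.
→ y_water = 4.5 and y_fertilizer = 2.
Shadow price of water = 4.5.

4.5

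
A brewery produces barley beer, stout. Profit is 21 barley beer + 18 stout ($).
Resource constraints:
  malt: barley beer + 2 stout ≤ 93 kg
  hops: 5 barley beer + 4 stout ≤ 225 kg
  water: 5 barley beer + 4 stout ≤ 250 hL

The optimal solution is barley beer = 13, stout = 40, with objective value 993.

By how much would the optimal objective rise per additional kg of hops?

4

Binding: malt and hops. Non-binding: water (25 unused).
Since water is not tight, its dual is 0.
From A_Bᵀ y = c: 1·y_malt + 5·y_hops = 21; 2·y_malt + 4·y_hops = 18.
→ y_malt = 1 and y_hops = 4.
Shadow price of hops = 4.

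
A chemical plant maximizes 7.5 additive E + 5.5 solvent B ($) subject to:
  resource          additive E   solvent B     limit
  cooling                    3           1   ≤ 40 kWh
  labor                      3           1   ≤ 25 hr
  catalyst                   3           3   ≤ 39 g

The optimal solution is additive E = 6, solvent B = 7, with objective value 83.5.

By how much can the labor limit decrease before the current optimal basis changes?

12

Binding constraints: labor, catalyst. The basis is B = [[3,1],[3,3]] with det 6.
Per unit decrease in labor, x* moves by d = (-0.5, 0.5).
The basis stays optimal until additive E reaches 0; allowable decrease = 12 hr.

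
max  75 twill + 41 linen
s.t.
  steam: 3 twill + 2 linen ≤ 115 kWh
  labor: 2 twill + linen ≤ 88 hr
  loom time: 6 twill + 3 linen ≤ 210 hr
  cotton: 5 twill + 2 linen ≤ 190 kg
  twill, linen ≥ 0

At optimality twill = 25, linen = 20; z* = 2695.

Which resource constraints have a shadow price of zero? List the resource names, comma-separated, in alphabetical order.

steam: 115/115 (binding)
labor: 70/88 (slack 18)
loom time: 210/210 (binding)
cotton: 165/190 (slack 25)
By complementary slackness, a constraint with positive slack has shadow price 0 → cotton, labor.

cotton, labor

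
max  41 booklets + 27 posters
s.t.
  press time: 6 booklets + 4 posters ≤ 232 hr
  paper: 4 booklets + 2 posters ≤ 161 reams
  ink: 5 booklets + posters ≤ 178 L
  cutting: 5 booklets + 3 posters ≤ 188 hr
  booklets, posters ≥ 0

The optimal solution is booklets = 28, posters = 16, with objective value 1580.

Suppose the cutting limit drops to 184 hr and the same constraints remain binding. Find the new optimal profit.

At the optimum: press time uses 232 of 232 (binding); paper uses 144 of 161 (slack = 17); ink uses 156 of 178 (slack = 22); cutting uses 188 of 188 (binding).
By complementary slackness, y = 0 for the non-binding constraints.
From A_Bᵀ y = c: 6·y_press time + 5·y_cutting = 41; 4·y_press time + 3·y_cutting = 27.
→ y_press time = 6 and y_cutting = 1.
Δz = y_cutting·Δb = 1 × (-4) = -4, so new z* = 1580 − 4 = 1576.

1576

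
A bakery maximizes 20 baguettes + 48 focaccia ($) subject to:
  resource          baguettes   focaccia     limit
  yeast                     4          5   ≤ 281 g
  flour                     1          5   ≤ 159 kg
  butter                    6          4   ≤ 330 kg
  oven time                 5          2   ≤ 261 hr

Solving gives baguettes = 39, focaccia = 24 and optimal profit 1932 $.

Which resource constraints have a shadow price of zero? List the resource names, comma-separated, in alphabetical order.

oven time, yeast

yeast: 276/281 (slack 5)
flour: 159/159 (binding)
butter: 330/330 (binding)
oven time: 243/261 (slack 18)
By complementary slackness, a constraint with positive slack has shadow price 0 → oven time, yeast.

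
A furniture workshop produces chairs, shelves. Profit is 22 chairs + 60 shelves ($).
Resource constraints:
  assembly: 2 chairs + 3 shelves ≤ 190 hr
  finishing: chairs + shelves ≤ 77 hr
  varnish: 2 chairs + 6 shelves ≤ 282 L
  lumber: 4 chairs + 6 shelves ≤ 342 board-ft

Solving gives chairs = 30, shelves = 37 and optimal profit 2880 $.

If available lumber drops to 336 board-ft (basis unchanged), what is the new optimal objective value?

2874

Binding: varnish and lumber. Non-binding: assembly (19 unused), finishing (10 unused).
Slack constraints have shadow price 0 (complementary slackness).
Dual feasibility on the basic columns requires 2·y_varnish + 4·y_lumber = 22, 6·y_varnish + 6·y_lumber = 60.
→ y_varnish = 9 and y_lumber = 1.
Δz = y_lumber·Δb = 1 × (-6) = -6, so new z* = 2880 − 6 = 2874.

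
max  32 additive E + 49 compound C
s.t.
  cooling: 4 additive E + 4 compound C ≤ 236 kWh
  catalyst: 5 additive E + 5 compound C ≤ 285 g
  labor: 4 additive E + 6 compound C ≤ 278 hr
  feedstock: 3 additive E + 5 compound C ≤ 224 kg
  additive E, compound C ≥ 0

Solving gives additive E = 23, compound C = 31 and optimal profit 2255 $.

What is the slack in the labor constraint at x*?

0

labor used = 4·23 + 6·31 = 278; slack = 278 − 278 = 0.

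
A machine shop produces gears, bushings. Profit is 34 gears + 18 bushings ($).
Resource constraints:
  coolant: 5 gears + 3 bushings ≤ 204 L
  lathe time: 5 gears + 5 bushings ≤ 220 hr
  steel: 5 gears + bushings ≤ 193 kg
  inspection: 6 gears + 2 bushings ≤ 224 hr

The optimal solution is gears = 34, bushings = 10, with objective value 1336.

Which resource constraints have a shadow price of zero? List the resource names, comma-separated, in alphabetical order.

coolant, steel

coolant: 200/204 (slack 4)
lathe time: 220/220 (binding)
steel: 180/193 (slack 13)
inspection: 224/224 (binding)
By complementary slackness, a constraint with positive slack has shadow price 0 → coolant, steel.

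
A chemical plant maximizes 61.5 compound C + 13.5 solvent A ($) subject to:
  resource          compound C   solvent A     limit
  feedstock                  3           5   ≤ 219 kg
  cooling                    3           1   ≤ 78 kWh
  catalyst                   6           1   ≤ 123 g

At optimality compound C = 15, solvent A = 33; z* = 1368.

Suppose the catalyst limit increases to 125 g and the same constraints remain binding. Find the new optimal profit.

1382

Binding: cooling and catalyst. Non-binding: feedstock (9 unused).
Since feedstock is not tight, its dual is 0.
From A_Bᵀ y = c: 3·y_cooling + 6·y_catalyst = 61.5; 1·y_cooling + 1·y_catalyst = 13.5.
This yields shadow prices y_cooling = 6.5, y_catalyst = 7.
Δz = y_catalyst·Δb = 7 × (2) = 14, so new z* = 1368 + 14 = 1382.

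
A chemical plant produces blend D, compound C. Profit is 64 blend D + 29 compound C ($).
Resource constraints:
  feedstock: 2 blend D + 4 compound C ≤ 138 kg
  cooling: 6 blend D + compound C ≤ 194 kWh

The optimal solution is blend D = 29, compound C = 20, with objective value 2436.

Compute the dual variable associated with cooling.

Both feedstock and cooling are binding at x*.
The binding rows give the dual system: 2·y_feedstock + 6·y_cooling = 64 and 4·y_feedstock + 1·y_cooling = 29.
This yields shadow prices y_feedstock = 5, y_cooling = 9.
Shadow price of cooling = 9.

9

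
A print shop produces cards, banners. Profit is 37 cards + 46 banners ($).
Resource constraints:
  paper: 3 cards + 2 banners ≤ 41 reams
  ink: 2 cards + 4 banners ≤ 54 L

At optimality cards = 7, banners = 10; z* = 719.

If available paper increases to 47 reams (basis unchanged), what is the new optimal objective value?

761

Both paper and ink are binding at x*.
The binding rows give the dual system: 3·y_paper + 2·y_ink = 37 and 2·y_paper + 4·y_ink = 46.
→ y_paper = 7 and y_ink = 8.
Δz = y_paper·Δb = 7 × (6) = 42, so new z* = 719 + 42 = 761.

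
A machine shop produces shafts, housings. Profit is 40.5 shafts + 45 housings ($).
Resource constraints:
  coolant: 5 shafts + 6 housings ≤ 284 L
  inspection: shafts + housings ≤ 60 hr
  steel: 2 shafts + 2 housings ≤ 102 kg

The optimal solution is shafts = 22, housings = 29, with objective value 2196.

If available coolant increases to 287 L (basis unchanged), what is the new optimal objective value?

Check each constraint at x*: coolant 284/284 (tight); inspection 51/60 (slack 9); steel 102/102 (tight).
Slack constraints have shadow price 0 (complementary slackness).
The binding rows give the dual system: 5·y_coolant + 2·y_steel = 40.5 and 6·y_coolant + 2·y_steel = 45.
Solving: y_coolant = 4.5, y_steel = 9.
Δz = y_coolant·Δb = 4.5 × (3) = 13.5, so new z* = 2196 + 13.5 = 2209.5.

2209.5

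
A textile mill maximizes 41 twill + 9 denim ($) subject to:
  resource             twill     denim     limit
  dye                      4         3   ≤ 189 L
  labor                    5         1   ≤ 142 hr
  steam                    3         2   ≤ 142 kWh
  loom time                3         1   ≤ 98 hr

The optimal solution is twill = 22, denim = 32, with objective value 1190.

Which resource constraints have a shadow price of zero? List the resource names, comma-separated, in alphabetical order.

dye: 184/189 (slack 5)
labor: 142/142 (binding)
steam: 130/142 (slack 12)
loom time: 98/98 (binding)
By complementary slackness, a constraint with positive slack has shadow price 0 → dye, steam.

dye, steam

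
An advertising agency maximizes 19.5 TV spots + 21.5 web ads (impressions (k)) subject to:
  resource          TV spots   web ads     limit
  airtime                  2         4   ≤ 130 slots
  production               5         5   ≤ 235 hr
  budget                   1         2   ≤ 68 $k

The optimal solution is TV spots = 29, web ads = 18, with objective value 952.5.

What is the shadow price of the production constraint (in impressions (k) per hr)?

3.5

Binding: airtime and production. Non-binding: budget (3 unused).
By complementary slackness, y = 0 for the non-binding constraint.
From A_Bᵀ y = c: 2·y_airtime + 5·y_production = 19.5; 4·y_airtime + 5·y_production = 21.5.
→ y_airtime = 1 and y_production = 3.5.
Shadow price of production = 3.5.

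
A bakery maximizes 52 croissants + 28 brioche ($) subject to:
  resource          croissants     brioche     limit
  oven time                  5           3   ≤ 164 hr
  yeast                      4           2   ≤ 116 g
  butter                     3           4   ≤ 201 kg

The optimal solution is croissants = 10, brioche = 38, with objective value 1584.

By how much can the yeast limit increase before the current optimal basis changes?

15.2

Binding constraints: oven time, yeast. The basis is B = [[5,3],[4,2]] with det -2.
Per unit increase in yeast, x* moves by d = (1.5, -2.5).
The basis stays optimal until brioche reaches 0; allowable increase = 15.2 g.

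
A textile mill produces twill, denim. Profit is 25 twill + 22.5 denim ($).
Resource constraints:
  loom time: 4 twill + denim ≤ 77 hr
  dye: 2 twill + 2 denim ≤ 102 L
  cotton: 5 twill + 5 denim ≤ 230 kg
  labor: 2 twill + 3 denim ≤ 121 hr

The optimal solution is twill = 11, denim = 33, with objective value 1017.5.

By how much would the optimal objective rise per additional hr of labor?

Check each constraint at x*: loom time 77/77 (tight); dye 88/102 (slack 14); cotton 220/230 (slack 10); labor 121/121 (tight).
Since dye, cotton are not tight, their duals are 0.
From A_Bᵀ y = c: 4·y_loom time + 2·y_labor = 25; 1·y_loom time + 3·y_labor = 22.5.
Solving: y_loom time = 3, y_labor = 6.5.
Shadow price of labor = 6.5.

6.5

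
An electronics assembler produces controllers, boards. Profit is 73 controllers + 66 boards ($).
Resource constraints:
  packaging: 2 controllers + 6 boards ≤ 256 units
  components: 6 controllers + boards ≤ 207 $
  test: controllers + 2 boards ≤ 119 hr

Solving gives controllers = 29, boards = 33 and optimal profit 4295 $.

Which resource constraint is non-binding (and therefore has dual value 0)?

test

packaging: 256/256 (binding)
components: 207/207 (binding)
test: 95/119 (slack 24)
By complementary slackness, a constraint with positive slack has shadow price 0 → test.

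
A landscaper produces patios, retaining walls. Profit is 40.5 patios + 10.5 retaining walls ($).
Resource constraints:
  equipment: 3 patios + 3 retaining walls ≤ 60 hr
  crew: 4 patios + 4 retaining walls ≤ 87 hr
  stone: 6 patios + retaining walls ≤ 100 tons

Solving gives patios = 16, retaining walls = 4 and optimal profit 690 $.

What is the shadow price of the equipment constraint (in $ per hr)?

At the optimum: equipment uses 60 of 60 (binding); crew uses 80 of 87 (slack = 7); stone uses 100 of 100 (binding).
Since crew is not tight, its dual is 0.
Dual feasibility on the basic columns requires 3·y_equipment + 6·y_stone = 40.5, 3·y_equipment + 1·y_stone = 10.5.
This yields shadow prices y_equipment = 1.5, y_stone = 6.
Shadow price of equipment = 1.5.

1.5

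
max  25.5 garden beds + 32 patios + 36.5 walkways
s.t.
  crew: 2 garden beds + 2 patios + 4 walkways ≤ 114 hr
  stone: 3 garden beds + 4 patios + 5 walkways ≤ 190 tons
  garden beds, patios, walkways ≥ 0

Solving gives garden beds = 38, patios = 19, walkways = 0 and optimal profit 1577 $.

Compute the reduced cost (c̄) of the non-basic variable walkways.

-8

At the optimum: crew uses 114 of 114 (binding); stone uses 190 of 190 (binding).
Dual feasibility on the basic columns requires 2·y_crew + 3·y_stone = 25.5, 2·y_crew + 4·y_stone = 32.
→ y_crew = 3 and y_stone = 6.5.
Reduced cost of walkways: c₃ − yᵀa₃ = 36.5 − (3·4 + 6.5·5) = 36.5 − 44.5 = -8.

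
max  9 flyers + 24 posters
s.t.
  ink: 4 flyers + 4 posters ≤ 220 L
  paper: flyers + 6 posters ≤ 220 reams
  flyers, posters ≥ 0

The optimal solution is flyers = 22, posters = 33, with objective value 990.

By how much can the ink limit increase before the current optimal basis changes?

Binding constraints: ink, paper. The basis is B = [[4,4],[1,6]] with det 20.
Per unit increase in ink, x* moves by d = (0.3, -0.05).
The basis stays optimal until posters reaches 0; allowable increase = 660 L.

660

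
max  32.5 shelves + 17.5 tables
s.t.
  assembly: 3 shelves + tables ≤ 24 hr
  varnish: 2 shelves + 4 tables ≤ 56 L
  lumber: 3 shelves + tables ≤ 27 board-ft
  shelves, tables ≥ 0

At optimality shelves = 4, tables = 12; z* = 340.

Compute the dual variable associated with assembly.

9.5

Check each constraint at x*: assembly 24/24 (tight); varnish 56/56 (tight); lumber 24/27 (slack 3).
By complementary slackness, y = 0 for the non-binding constraint.
From A_Bᵀ y = c: 3·y_assembly + 2·y_varnish = 32.5; 1·y_assembly + 4·y_varnish = 17.5.
→ y_assembly = 9.5 and y_varnish = 2.
Shadow price of assembly = 9.5.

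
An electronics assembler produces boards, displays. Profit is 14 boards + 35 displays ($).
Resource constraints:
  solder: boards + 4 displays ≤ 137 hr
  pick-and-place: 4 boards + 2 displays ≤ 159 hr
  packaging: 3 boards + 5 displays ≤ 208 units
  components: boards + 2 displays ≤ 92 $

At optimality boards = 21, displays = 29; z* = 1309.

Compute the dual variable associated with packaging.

3

Check each constraint at x*: solder 137/137 (tight); pick-and-place 142/159 (slack 17); packaging 208/208 (tight); components 79/92 (slack 13).
Slack constraints have shadow price 0 (complementary slackness).
From A_Bᵀ y = c: 1·y_solder + 3·y_packaging = 14; 4·y_solder + 5·y_packaging = 35.
This yields shadow prices y_solder = 5, y_packaging = 3.
Shadow price of packaging = 3.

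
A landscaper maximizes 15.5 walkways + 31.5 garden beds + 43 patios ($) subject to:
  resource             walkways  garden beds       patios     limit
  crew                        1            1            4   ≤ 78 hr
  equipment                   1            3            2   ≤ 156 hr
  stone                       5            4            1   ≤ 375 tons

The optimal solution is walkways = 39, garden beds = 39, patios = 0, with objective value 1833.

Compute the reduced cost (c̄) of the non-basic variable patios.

At the optimum: crew uses 78 of 78 (binding); equipment uses 156 of 156 (binding); stone uses 351 of 375 (slack = 24).
By complementary slackness, y = 0 for the non-binding constraint.
Dual feasibility on the basic columns requires 1·y_crew + 1·y_equipment = 15.5, 1·y_crew + 3·y_equipment = 31.5.
This yields shadow prices y_crew = 7.5, y_equipment = 8.
Reduced cost of patios: c₃ − yᵀa₃ = 43 − (7.5·4 + 8·2) = 43 − 46 = -3.

-3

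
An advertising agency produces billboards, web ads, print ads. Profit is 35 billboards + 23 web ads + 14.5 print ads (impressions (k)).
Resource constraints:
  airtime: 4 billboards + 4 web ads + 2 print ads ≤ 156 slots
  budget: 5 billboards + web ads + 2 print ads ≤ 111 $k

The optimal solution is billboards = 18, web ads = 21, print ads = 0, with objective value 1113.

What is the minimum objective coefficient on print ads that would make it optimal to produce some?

16

Check each constraint at x*: airtime 156/156 (tight); budget 111/111 (tight).
Dual feasibility on the basic columns requires 4·y_airtime + 5·y_budget = 35, 4·y_airtime + 1·y_budget = 23.
Solving: y_airtime = 5, y_budget = 3.
print ads enters the basis when its profit ≥ yᵀa₃ = 5·2 + 3·2 = 16.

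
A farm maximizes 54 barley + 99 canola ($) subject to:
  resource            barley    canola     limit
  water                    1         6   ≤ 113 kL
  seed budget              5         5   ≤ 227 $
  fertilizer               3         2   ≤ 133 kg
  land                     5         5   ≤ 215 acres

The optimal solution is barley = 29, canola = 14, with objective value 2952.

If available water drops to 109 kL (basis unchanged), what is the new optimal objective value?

2916

Check each constraint at x*: water 113/113 (tight); seed budget 215/227 (slack 12); fertilizer 115/133 (slack 18); land 215/215 (tight).
Since seed budget, fertilizer are not tight, their duals are 0.
The binding rows give the dual system: 1·y_water + 5·y_land = 54 and 6·y_water + 5·y_land = 99.
This yields shadow prices y_water = 9, y_land = 9.
Δz = y_water·Δb = 9 × (-4) = -36, so new z* = 2952 − 36 = 2916.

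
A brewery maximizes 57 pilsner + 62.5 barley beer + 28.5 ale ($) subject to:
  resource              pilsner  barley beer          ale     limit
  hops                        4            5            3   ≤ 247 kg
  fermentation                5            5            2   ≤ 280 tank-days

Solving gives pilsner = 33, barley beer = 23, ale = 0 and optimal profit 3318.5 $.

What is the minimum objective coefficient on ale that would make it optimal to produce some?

30.5

Both hops and fermentation are binding at x*.
The binding rows give the dual system: 4·y_hops + 5·y_fermentation = 57 and 5·y_hops + 5·y_fermentation = 62.5.
This yields shadow prices y_hops = 5.5, y_fermentation = 7.
ale enters the basis when its profit ≥ yᵀa₃ = 5.5·3 + 7·2 = 30.5.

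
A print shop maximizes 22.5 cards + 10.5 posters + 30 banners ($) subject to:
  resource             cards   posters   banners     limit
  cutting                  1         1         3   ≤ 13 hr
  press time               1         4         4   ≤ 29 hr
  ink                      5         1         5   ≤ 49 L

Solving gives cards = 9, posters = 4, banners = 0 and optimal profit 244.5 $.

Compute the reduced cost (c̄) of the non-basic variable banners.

-7.5

Check each constraint at x*: cutting 13/13 (tight); press time 25/29 (slack 4); ink 49/49 (tight).
By complementary slackness, y = 0 for the non-binding constraint.
Dual feasibility on the basic columns requires 1·y_cutting + 5·y_ink = 22.5, 1·y_cutting + 1·y_ink = 10.5.
This yields shadow prices y_cutting = 7.5, y_ink = 3.
Reduced cost of banners: c₃ − yᵀa₃ = 30 − (7.5·3 + 3·5) = 30 − 37.5 = -7.5.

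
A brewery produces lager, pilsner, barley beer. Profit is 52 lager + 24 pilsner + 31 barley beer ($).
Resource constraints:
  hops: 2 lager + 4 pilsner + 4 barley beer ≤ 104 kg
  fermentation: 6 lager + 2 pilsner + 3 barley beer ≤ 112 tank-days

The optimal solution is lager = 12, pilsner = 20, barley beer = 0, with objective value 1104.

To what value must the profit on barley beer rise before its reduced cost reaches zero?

At the optimum: hops uses 104 of 104 (binding); fermentation uses 112 of 112 (binding).
Dual feasibility on the basic columns requires 2·y_hops + 6·y_fermentation = 52, 4·y_hops + 2·y_fermentation = 24.
→ y_hops = 2 and y_fermentation = 8.
barley beer enters the basis when its profit ≥ yᵀa₃ = 2·4 + 8·3 = 32.

32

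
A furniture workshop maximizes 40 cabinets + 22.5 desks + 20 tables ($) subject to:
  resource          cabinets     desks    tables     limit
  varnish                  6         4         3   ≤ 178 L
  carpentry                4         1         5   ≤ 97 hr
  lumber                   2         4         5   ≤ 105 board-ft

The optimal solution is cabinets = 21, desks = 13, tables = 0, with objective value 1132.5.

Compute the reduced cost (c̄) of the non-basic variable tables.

-7.5

At the optimum: varnish uses 178 of 178 (binding); carpentry uses 97 of 97 (binding); lumber uses 94 of 105 (slack = 11).
Since lumber is not tight, its dual is 0.
Dual feasibility on the basic columns requires 6·y_varnish + 4·y_carpentry = 40, 4·y_varnish + 1·y_carpentry = 22.5.
→ y_varnish = 5 and y_carpentry = 2.5.
Reduced cost of tables: c₃ − yᵀa₃ = 20 − (5·3 + 2.5·5) = 20 − 27.5 = -7.5.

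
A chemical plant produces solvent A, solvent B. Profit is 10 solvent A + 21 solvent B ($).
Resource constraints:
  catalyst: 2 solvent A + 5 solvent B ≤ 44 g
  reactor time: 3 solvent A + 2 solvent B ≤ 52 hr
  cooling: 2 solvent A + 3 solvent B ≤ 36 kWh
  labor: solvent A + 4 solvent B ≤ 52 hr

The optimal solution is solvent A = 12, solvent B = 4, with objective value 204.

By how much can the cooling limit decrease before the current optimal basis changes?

Binding constraints: catalyst, cooling. The basis is B = [[2,5],[2,3]] with det -4.
Per unit decrease in cooling, x* moves by d = (-1.25, 0.5).
The basis stays optimal until solvent A reaches 0; allowable decrease = 9.6 kWh.

9.6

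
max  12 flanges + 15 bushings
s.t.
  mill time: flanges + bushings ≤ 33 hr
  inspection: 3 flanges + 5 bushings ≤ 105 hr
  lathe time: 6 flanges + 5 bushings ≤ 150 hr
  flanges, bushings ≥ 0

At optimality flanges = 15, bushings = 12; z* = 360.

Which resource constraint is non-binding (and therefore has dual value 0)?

mill time: 27/33 (slack 6)
inspection: 105/105 (binding)
lathe time: 150/150 (binding)
By complementary slackness, a constraint with positive slack has shadow price 0 → mill time.

mill time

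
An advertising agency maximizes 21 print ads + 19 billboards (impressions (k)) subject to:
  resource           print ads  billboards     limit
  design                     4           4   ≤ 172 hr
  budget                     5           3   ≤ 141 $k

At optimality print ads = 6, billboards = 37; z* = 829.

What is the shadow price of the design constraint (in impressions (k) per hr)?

Both design and budget are binding at x*.
From A_Bᵀ y = c: 4·y_design + 5·y_budget = 21; 4·y_design + 3·y_budget = 19.
Solving: y_design = 4, y_budget = 1.
Shadow price of design = 4.

4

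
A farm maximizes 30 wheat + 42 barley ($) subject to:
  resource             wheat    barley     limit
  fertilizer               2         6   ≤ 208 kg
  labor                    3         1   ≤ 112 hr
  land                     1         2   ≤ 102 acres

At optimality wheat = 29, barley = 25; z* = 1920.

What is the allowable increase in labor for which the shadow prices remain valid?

184

Binding constraints: fertilizer, labor. The basis is B = [[2,6],[3,1]] with det -16.
Per unit increase in labor, x* moves by d = (0.375, -0.125).
The basis stays optimal until land becomes binding; allowable increase = 184 hr.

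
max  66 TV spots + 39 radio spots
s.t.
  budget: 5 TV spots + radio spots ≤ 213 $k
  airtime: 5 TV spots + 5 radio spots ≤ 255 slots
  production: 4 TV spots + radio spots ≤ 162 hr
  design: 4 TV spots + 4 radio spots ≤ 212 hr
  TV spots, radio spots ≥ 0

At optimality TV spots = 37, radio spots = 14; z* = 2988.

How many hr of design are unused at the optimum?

8

design used = 4·37 + 4·14 = 204; slack = 212 − 204 = 8.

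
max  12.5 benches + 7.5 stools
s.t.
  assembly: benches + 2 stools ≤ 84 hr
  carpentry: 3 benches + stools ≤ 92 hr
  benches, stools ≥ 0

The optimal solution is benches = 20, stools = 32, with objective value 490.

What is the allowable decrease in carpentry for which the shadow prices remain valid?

Binding constraints: assembly, carpentry. The basis is B = [[1,2],[3,1]] with det -5.
Per unit decrease in carpentry, x* moves by d = (-0.4, 0.2).
The basis stays optimal until benches reaches 0; allowable decrease = 50 hr.

50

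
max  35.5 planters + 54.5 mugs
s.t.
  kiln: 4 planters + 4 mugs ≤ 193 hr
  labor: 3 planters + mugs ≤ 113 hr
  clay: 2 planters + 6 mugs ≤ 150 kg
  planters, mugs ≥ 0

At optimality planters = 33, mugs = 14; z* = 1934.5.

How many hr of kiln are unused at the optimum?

kiln used = 4·33 + 4·14 = 188; slack = 193 − 188 = 5.

5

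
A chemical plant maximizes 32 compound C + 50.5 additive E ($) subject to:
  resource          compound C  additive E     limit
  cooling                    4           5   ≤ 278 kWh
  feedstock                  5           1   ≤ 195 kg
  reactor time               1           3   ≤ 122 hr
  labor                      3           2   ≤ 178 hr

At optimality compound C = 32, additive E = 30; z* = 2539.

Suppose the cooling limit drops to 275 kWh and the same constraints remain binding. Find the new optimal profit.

Check each constraint at x*: cooling 278/278 (tight); feedstock 190/195 (slack 5); reactor time 122/122 (tight); labor 156/178 (slack 22).
Since feedstock, labor are not tight, their duals are 0.
From A_Bᵀ y = c: 4·y_cooling + 1·y_reactor time = 32; 5·y_cooling + 3·y_reactor time = 50.5.
Solving: y_cooling = 6.5, y_reactor time = 6.
Δz = y_cooling·Δb = 6.5 × (-3) = -19.5, so new z* = 2539 − 19.5 = 2519.5.

2519.5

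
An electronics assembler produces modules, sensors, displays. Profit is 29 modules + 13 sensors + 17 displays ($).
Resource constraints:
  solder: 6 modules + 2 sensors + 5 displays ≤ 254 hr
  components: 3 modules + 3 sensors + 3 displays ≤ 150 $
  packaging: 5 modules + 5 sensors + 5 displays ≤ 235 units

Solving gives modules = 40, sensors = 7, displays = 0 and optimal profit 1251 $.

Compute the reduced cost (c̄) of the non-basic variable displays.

At the optimum: solder uses 254 of 254 (binding); components uses 141 of 150 (slack = 9); packaging uses 235 of 235 (binding).
Slack constraints have shadow price 0 (complementary slackness).
Dual feasibility on the basic columns requires 6·y_solder + 5·y_packaging = 29, 2·y_solder + 5·y_packaging = 13.
→ y_solder = 4 and y_packaging = 1.
Reduced cost of displays: c₃ − yᵀa₃ = 17 − (4·5 + 1·5) = 17 − 25 = -8.

-8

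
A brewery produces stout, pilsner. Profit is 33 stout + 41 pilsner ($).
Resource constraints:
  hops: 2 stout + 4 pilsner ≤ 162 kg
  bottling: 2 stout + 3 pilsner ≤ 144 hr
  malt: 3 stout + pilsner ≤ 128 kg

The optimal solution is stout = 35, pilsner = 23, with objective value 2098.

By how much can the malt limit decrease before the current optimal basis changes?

87.5

Binding constraints: hops, malt. The basis is B = [[2,4],[3,1]] with det -10.
Per unit decrease in malt, x* moves by d = (-0.4, 0.2).
The basis stays optimal until stout reaches 0; allowable decrease = 87.5 kg.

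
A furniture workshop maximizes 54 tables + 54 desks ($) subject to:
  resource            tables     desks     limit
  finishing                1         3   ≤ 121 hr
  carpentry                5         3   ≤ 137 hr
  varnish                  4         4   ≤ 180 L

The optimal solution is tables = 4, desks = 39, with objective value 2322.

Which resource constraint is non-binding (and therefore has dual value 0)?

finishing: 121/121 (binding)
carpentry: 137/137 (binding)
varnish: 172/180 (slack 8)
By complementary slackness, a constraint with positive slack has shadow price 0 → varnish.

varnish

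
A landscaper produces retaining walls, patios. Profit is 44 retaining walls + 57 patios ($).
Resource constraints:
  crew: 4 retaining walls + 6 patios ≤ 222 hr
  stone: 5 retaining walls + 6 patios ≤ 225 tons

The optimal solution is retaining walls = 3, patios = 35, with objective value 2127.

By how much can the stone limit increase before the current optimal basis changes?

52.5

Binding constraints: crew, stone. The basis is B = [[4,6],[5,6]] with det -6.
Per unit increase in stone, x* moves by d = (1, -0.6667).
The basis stays optimal until patios reaches 0; allowable increase = 52.5 tons.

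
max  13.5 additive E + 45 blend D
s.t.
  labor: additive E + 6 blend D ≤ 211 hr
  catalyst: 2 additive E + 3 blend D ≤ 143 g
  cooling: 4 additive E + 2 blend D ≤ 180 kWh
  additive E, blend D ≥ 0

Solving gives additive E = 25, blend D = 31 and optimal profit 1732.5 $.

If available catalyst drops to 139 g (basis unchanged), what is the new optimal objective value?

1716.5

Binding: labor and catalyst. Non-binding: cooling (18 unused).
By complementary slackness, y = 0 for the non-binding constraint.
The binding rows give the dual system: 1·y_labor + 2·y_catalyst = 13.5 and 6·y_labor + 3·y_catalyst = 45.
This yields shadow prices y_labor = 5.5, y_catalyst = 4.
Δz = y_catalyst·Δb = 4 × (-4) = -16, so new z* = 1732.5 − 16 = 1716.5.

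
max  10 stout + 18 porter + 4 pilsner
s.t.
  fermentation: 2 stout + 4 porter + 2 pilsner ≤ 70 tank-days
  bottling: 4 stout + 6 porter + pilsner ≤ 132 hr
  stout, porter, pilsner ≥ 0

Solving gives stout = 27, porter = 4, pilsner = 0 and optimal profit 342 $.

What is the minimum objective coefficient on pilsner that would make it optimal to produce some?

Both fermentation and bottling are binding at x*.
Dual feasibility on the basic columns requires 2·y_fermentation + 4·y_bottling = 10, 4·y_fermentation + 6·y_bottling = 18.
Solving: y_fermentation = 3, y_bottling = 1.
pilsner enters the basis when its profit ≥ yᵀa₃ = 3·2 + 1·1 = 7.

7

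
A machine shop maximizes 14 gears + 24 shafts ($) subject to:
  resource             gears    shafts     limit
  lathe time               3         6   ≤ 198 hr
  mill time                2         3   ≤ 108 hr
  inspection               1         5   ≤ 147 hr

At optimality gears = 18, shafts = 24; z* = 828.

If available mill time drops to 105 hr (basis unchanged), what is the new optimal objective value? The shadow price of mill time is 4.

816

Δb = -3, so new z* = 828 + (4)·(-3) = 828 − 12 = 816.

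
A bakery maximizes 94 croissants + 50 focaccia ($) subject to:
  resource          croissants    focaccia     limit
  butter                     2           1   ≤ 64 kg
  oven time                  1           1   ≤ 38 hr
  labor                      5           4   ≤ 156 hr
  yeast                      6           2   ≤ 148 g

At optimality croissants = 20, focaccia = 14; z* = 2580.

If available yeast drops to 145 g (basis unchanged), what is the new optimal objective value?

2553

At the optimum: butter uses 54 of 64 (slack = 10); oven time uses 34 of 38 (slack = 4); labor uses 156 of 156 (binding); yeast uses 148 of 148 (binding).
By complementary slackness, y = 0 for the non-binding constraints.
Dual feasibility on the basic columns requires 5·y_labor + 6·y_yeast = 94, 4·y_labor + 2·y_yeast = 50.
→ y_labor = 8 and y_yeast = 9.
Δz = y_yeast·Δb = 9 × (-3) = -27, so new z* = 2580 − 27 = 2553.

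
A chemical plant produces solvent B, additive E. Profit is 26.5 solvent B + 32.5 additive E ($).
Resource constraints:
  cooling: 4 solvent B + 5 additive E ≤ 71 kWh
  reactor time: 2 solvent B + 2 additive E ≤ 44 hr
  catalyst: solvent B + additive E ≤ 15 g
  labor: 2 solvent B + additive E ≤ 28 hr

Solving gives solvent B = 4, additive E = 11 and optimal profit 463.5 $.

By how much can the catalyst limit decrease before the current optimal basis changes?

0.8

Binding constraints: cooling, catalyst. The basis is B = [[4,5],[1,1]] with det -1.
Per unit decrease in catalyst, x* moves by d = (-5, 4).
The basis stays optimal until solvent B reaches 0; allowable decrease = 0.8 g.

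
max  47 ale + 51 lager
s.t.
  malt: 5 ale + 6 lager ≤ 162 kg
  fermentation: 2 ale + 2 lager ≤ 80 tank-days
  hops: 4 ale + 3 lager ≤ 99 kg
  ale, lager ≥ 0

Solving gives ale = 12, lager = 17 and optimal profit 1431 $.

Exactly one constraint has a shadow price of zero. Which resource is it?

fermentation

malt: 162/162 (binding)
fermentation: 58/80 (slack 22)
hops: 99/99 (binding)
By complementary slackness, a constraint with positive slack has shadow price 0 → fermentation.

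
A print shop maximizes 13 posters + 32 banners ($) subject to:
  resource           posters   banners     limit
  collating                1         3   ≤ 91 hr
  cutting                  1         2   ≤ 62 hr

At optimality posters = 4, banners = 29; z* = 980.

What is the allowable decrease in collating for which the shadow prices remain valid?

29

Binding constraints: collating, cutting. The basis is B = [[1,3],[1,2]] with det -1.
Per unit decrease in collating, x* moves by d = (2, -1).
The basis stays optimal until banners reaches 0; allowable decrease = 29 hr.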